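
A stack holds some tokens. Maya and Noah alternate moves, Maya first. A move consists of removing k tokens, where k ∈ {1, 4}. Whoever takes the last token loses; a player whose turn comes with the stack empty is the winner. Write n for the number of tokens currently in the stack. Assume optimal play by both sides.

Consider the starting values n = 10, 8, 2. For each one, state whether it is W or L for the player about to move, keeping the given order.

Use the standard recursion: the mover wins at a terminal position; elsewhere, the mover wins exactly when some move hands the opponent an L position.
n=0: no move; the opponent has just taken the last token and therefore loses → W
n=1: L (sole option 0(W) is W)
n=2: W (go to 1, an L position)
n=3: L (sole option 2(W) is W)
n=4: W (go to 3, an L position)
n=5: W (go to 1, an L position)
n=6: L (options 5(W), 2(W) are all W)
n=7: W (go to 6, an L position)
n=8: L (options 7(W), 4(W) are all W)
n=9: W (go to 8, an L position)
n=10: W (go to 6, an L position)

10: W, 8: L, 2: W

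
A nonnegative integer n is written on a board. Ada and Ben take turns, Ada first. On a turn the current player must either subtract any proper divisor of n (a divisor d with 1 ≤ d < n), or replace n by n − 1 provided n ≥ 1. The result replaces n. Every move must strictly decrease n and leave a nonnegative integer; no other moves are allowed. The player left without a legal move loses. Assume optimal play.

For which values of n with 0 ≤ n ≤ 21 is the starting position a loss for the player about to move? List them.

0, 2, 5, 7, 9, 11, 13, 15, 17, 19, 21

Build the W/L table. Terminal = L. A non-terminal position is W if it has a move to some L; otherwise it is L.
n=0: no move → L
n=1: →0(L), so W
n=2: →1(W) only, which is W, so L
n=3: →2(L), so W
n=4: →2(L), so W
n=5: →4(W) only, which is W, so L
n=6: →5(L), so W
n=7: →6(W) only, which is W, so L
n=8: →7(L), so W
n=9: →6(W), 8(W) — all W, so L
n=10: →5(L), so W
n=11: →10(W) only, which is W, so L
n=12: →9(L), so W
n=13: →12(W) only, which is W, so L
n=14: →7(L), so W
n=15: →10(W), 12(W), 14(W) — all W, so L
n=16: →15(L), so W
n=17: →16(W) only, which is W, so L
n=18: →9(L), so W
n=19: →18(W) only, which is W, so L
n=20: →15(L), so W
n=21: →14(W), 18(W), 20(W) — all W, so L
The losing starting values of n are exactly the entries labelled L in this table (11 of them).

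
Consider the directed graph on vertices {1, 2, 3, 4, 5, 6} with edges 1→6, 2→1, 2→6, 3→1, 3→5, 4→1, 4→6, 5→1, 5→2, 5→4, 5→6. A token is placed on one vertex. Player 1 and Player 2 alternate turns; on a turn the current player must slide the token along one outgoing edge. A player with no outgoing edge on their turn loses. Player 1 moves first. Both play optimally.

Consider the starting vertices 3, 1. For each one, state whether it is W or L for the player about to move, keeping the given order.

3: L, 1: W

Positions with no move are L. A position that does have a move is losing for the player to move precisely when every available move leads to a winning position for the opponent. Fill in the labels:
Every edge goes from a vertex to one that appears earlier in the order 6, 1, 2, 4, 5, 3, so processing vertices in that order labels each vertex after all of its successors.
6: no outgoing edge → L
1: →6(L), so W
2: →6(L), so W
4: →6(L), so W
5: →6(L), so W
3: →5(W), 1(W) — all W, so L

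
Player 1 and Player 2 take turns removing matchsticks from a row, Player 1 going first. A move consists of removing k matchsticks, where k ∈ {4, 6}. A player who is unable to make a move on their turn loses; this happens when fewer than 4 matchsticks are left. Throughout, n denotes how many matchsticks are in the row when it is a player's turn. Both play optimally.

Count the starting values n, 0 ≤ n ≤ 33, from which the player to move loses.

16

Work bottom-up. With no move the player to move loses. Otherwise the position is W if at least one move leads to an L position for the opponent, and L if every move leads to a W.
n=0: no move → L
n=1: no move → L
n=2: no move → L
n=3: no move → L
n=4: →0(L), so W
n=5: →1(L), so W
n=6: →2(L), so W
n=7: →3(L), so W
n=8: →2(L), so W
n=9: →3(L), so W
n=10: →6(W), 4(W) — all W, so L
n=11: →7(W), 5(W) — all W, so L
n=12: →8(W), 6(W) — all W, so L
n=13: →9(W), 7(W) — all W, so L
n=14: →10(L), so W
n=15: →11(L), so W
n=16: →12(L), so W
n=17: →13(L), so W
n=18: →12(L), so W
n=19: →13(L), so W
n=20: →16(W), 14(W) — all W, so L
n=21: →17(W), 15(W) — all W, so L
n=22: →18(W), 16(W) — all W, so L
n=23: →19(W), 17(W) — all W, so L
n=24: →20(L), so W
n=25: →21(L), so W
n=26: →22(L), so W
n=27: →23(L), so W
n=28: →22(L), so W
n=29: →23(L), so W
n=30: →26(W), 24(W) — all W, so L
n=31: →27(W), 25(W) — all W, so L
n=32: →28(W), 26(W) — all W, so L
n=33: →29(W), 27(W) — all W, so L
L entries with 0 ≤ n ≤ 33: n = 0, 1, 2, 3, 10, 11, 12, 13, 20, 21, 22, 23, 30, 31, 32, 33; that makes 16.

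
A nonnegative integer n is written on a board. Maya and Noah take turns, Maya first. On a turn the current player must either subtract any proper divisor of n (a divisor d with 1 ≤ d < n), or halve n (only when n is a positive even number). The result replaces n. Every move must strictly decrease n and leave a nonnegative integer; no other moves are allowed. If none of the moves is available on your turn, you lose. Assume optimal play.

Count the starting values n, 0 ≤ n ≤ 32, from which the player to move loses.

17

Positions with no move are L. A position that does have a move is losing for the player to move precisely when every available move leads to a winning position for the opponent. Fill in the labels:
n=0: no move → L
n=1: no move → L
n=2: can move to 1, which is L ⇒ W
n=3: the only move is to 2(W), a W ⇒ L
n=4: can move to 3, which is L ⇒ W
n=5: the only move is to 4(W), a W ⇒ L
n=6: can move to 3, which is L ⇒ W
n=7: the only move is to 6(W), a W ⇒ L
n=8: can move to 7, which is L ⇒ W
n=9: moves to 6(W), 8(W); every one is W ⇒ L
n=10: can move to 5, which is L ⇒ W
n=11: the only move is to 10(W), a W ⇒ L
n=12: can move to 9, which is L ⇒ W
n=13: the only move is to 12(W), a W ⇒ L
n=14: can move to 7, which is L ⇒ W
n=15: moves to 10(W), 12(W), 14(W); every one is W ⇒ L
n=16: can move to 15, which is L ⇒ W
n=17: the only move is to 16(W), a W ⇒ L
n=18: can move to 9, which is L ⇒ W
n=19: the only move is to 18(W), a W ⇒ L
n=20: can move to 15, which is L ⇒ W
n=21: moves to 14(W), 18(W), 20(W); every one is W ⇒ L
n=22: can move to 11, which is L ⇒ W
n=23: the only move is to 22(W), a W ⇒ L
n=24: can move to 21, which is L ⇒ W
n=25: moves to 20(W), 24(W); every one is W ⇒ L
n=26: can move to 13, which is L ⇒ W
n=27: moves to 18(W), 24(W), 26(W); every one is W ⇒ L
n=28: can move to 21, which is L ⇒ W
n=29: the only move is to 28(W), a W ⇒ L
n=30: can move to 15, which is L ⇒ W
n=31: the only move is to 30(W), a W ⇒ L
n=32: can move to 31, which is L ⇒ W
L entries with 0 ≤ n ≤ 32: n = 0, 1, 3, 5, 7, 9, 11, 13, 15, 17, 19, 21, 23, 25, 27, 29, 31; that makes 17.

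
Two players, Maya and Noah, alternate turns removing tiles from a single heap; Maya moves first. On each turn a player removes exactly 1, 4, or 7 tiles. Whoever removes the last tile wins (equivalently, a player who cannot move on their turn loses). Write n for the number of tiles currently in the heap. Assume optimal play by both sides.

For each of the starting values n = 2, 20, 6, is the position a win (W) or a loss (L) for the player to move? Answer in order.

2: L, 20: W, 6: W

Label each position W (a win for the player to move) or L (a loss). A position with no legal move is L; any other position is W exactly when some move reaches an L, and L when every move reaches a W.
n=0: no move → L
n=1: →0(L), so W
n=2: →1(W) only, which is W, so L
n=3: →2(L), so W
n=4: →0(L), so W
n=5: →4(W), 1(W) — all W, so L
n=6: →5(L), so W
n=7: →0(L), so W
n=8: →7(W), 4(W), 1(W) — all W, so L
n=9: →8(L), so W
n=10: →9(W), 6(W), 3(W) — all W, so L
n=11: →10(L), so W
n=12: →8(L), so W
n=13: →12(W), 9(W), 6(W) — all W, so L
n=14: →13(L), so W
n=15: →8(L), so W
n=16: →15(W), 12(W), 9(W) — all W, so L
n=17: →16(L), so W
n=18: →17(W), 14(W), 11(W) — all W, so L
n=19: →18(L), so W
n=20: →16(L), so W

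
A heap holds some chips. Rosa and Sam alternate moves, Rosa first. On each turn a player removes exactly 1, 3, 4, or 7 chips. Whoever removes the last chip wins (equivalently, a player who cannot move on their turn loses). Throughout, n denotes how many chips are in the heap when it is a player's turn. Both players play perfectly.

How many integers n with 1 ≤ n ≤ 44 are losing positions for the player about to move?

Compute win/loss labels from the base case upward. A position with no move is L. Any other position is W if it can reach an L in one move, else L.
n=0: no move → L
n=1: can move to 0, which is L ⇒ W
n=2: the only move is to 1(W), a W ⇒ L
n=3: can move to 2, which is L ⇒ W
n=4: can move to 0, which is L ⇒ W
n=5: can move to 2, which is L ⇒ W
n=6: can move to 2, which is L ⇒ W
n=7: can move to 0, which is L ⇒ W
n=8: moves to 7(W), 5(W), 4(W), 1(W); every one is W ⇒ L
n=9: can move to 8, which is L ⇒ W
n=10: moves to 9(W), 7(W), 6(W), 3(W); every one is W ⇒ L
n=11: can move to 10, which is L ⇒ W
n=12: can move to 8, which is L ⇒ W
n=13: can move to 10, which is L ⇒ W
n=14: can move to 10, which is L ⇒ W
n=15: can move to 8, which is L ⇒ W
n=16: moves to 15(W), 13(W), 12(W), 9(W); every one is W ⇒ L
n=17: can move to 16, which is L ⇒ W
n=18: moves to 17(W), 15(W), 14(W), 11(W); every one is W ⇒ L
n=19: can move to 18, which is L ⇒ W
n=20: can move to 16, which is L ⇒ W
n=21: can move to 18, which is L ⇒ W
n=22: can move to 18, which is L ⇒ W
n=23: can move to 16, which is L ⇒ W
n=24: moves to 23(W), 21(W), 20(W), 17(W); every one is W ⇒ L
n=25: can move to 24, which is L ⇒ W
n=26: moves to 25(W), 23(W), 22(W), 19(W); every one is W ⇒ L
n=27: can move to 26, which is L ⇒ W
n=28: can move to 24, which is L ⇒ W
n=29: can move to 26, which is L ⇒ W
n=30: can move to 26, which is L ⇒ W
n=31: can move to 24, which is L ⇒ W
n=32: moves to 31(W), 29(W), 28(W), 25(W); every one is W ⇒ L
n=33: can move to 32, which is L ⇒ W
n=34: moves to 33(W), 31(W), 30(W), 27(W); every one is W ⇒ L
n=35: can move to 34, which is L ⇒ W
n=36: can move to 32, which is L ⇒ W
n=37: can move to 34, which is L ⇒ W
n=38: can move to 34, which is L ⇒ W
n=39: can move to 32, which is L ⇒ W
n=40: moves to 39(W), 37(W), 36(W), 33(W); every one is W ⇒ L
n=41: can move to 40, which is L ⇒ W
n=42: moves to 41(W), 39(W), 38(W), 35(W); every one is W ⇒ L
n=43: can move to 42, which is L ⇒ W
n=44: can move to 40, which is L ⇒ W
L entries with 1 ≤ n ≤ 44 (n=0 is outside the asked range and is not counted): n = 2, 8, 10, 16, 18, 24, 26, 32, 34, 40, 42; that makes 11.

11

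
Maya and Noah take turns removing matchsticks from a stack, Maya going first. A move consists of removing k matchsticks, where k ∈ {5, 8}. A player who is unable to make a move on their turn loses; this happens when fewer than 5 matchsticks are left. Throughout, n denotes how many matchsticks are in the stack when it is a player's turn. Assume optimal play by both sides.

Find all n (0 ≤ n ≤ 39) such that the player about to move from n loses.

Compute win/loss labels from the base case upward. A position with no move is L. Any other position is W if it can reach an L in one move, else L.
n=0: no move → L
n=1: no move → L
n=2: no move → L
n=3: no move → L
n=4: no move → L
n=5: →0(L), so W
n=6: →1(L), so W
n=7: →2(L), so W
n=8: →3(L), so W
n=9: →4(L), so W
n=10: →2(L), so W
n=11: →3(L), so W
n=12: →4(L), so W
n=13: →8(W), 5(W) — all W, so L
n=14: →9(W), 6(W) — all W, so L
n=15: →10(W), 7(W) — all W, so L
n=16: →11(W), 8(W) — all W, so L
n=17: →12(W), 9(W) — all W, so L
n=18: →13(L), so W
n=19: →14(L), so W
n=20: →15(L), so W
n=21: →16(L), so W
n=22: →17(L), so W
n=23: →15(L), so W
n=24: →16(L), so W
n=25: →17(L), so W
n=26: →21(W), 18(W) — all W, so L
n=27: →22(W), 19(W) — all W, so L
n=28: →23(W), 20(W) — all W, so L
n=29: →24(W), 21(W) — all W, so L
n=30: →25(W), 22(W) — all W, so L
n=31: →26(L), so W
n=32: →27(L), so W
n=33: →28(L), so W
n=34: →29(L), so W
n=35: →30(L), so W
n=36: →28(L), so W
n=37: →29(L), so W
n=38: →30(L), so W
n=39: →34(W), 31(W) — all W, so L
The losing starting values of n are exactly the entries labelled L in this table (16 of them).

0, 1, 2, 3, 4, 13, 14, 15, 16, 17, 26, 27, 28, 29, 30, 39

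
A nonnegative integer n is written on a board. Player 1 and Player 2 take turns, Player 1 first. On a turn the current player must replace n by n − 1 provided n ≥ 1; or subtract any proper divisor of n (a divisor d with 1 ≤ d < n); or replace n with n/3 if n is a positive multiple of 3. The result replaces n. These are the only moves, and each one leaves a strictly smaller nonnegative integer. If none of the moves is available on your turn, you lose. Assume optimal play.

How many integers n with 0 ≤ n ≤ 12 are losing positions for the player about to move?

6

Use the standard recursion: the mover loses at a terminal position; elsewhere, the mover wins exactly when some move hands the opponent an L position.
n=0: no move → L
n=1: reaches L-position 0 → W
n=2: only reaches 1(W), which is W → L
n=3: reaches L-position 2 → W
n=4: reaches L-position 2 → W
n=5: only reaches 4(W), which is W → L
n=6: reaches L-position 2 → W
n=7: only reaches 6(W), which is W → L
n=8: reaches L-position 7 → W
n=9: only reaches 3(W), 6(W), 8(W), all W → L
n=10: reaches L-position 5 → W
n=11: only reaches 10(W), which is W → L
n=12: reaches L-position 9 → W
L entries with 0 ≤ n ≤ 12: n = 0, 2, 5, 7, 9, 11; that makes 6.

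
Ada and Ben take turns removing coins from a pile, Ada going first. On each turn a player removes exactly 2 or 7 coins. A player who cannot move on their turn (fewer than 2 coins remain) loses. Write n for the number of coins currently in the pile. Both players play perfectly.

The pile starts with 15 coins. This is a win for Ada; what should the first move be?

Compute win/loss labels from the base case upward. A position with no move is L. Any other position is W if it can reach an L in one move, else L.
n=0: no move → L
n=1: no move → L
n=2: can move to 0, which is L ⇒ W
n=3: can move to 1, which is L ⇒ W
n=4: the only move is to 2(W), a W ⇒ L
n=5: the only move is to 3(W), a W ⇒ L
n=6: can move to 4, which is L ⇒ W
n=7: can move to 5, which is L ⇒ W
n=8: can move to 1, which is L ⇒ W
n=9: moves to 7(W), 2(W); every one is W ⇒ L
n=10: moves to 8(W), 3(W); every one is W ⇒ L
n=11: can move to 9, which is L ⇒ W
n=12: can move to 10, which is L ⇒ W
n=13: moves to 11(W), 6(W); every one is W ⇒ L
n=14: moves to 12(W), 7(W); every one is W ⇒ L
n=15: can move to 13, which is L ⇒ W
From 15, the L positions reachable in one move are: 13.

Remove 2, leaving 13.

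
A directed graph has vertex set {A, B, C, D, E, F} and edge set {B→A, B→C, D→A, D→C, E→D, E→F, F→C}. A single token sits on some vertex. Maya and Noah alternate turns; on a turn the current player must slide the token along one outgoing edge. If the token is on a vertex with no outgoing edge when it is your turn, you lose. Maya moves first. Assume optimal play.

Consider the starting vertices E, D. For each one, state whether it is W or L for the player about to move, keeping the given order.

E: L, D: W

Positions with no move are L. A position that does have a move is losing for the player to move precisely when every available move leads to a winning position for the opponent. Fill in the labels:
Every edge goes from a vertex to one that appears earlier in the order A, C, B, D, F, E, so processing vertices in that order labels each vertex after all of its successors.
A: no outgoing edge → L
C: no outgoing edge → L
B: →C(L), so W
D: →C(L), so W
F: →C(L), so W
E: →F(W), D(W) — all W, so L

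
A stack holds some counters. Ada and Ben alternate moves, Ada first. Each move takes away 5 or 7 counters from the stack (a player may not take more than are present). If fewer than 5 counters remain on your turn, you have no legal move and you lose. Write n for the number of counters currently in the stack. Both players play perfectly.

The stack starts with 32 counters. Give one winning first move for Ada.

Classify positions by backward induction: terminal positions (no move available) are L. From any other position, the mover wins iff some move reaches an L.
n=0: no move → L
n=1: no move → L
n=2: no move → L
n=3: no move → L
n=4: no move → L
n=5: →0(L), so W
n=6: →1(L), so W
n=7: →2(L), so W
n=8: →3(L), so W
n=9: →4(L), so W
n=10: →3(L), so W
n=11: →4(L), so W
n=12: →7(W), 5(W) — all W, so L
n=13: →8(W), 6(W) — all W, so L
n=14: →9(W), 7(W) — all W, so L
n=15: →10(W), 8(W) — all W, so L
n=16: →11(W), 9(W) — all W, so L
n=17: →12(L), so W
n=18: →13(L), so W
n=19: →14(L), so W
n=20: →15(L), so W
n=21: →16(L), so W
n=22: →15(L), so W
n=23: →16(L), so W
n=24: →19(W), 17(W) — all W, so L
n=25: →20(W), 18(W) — all W, so L
n=26: →21(W), 19(W) — all W, so L
n=27: →22(W), 20(W) — all W, so L
n=28: →23(W), 21(W) — all W, so L
n=29: →24(L), so W
n=30: →25(L), so W
n=31: →26(L), so W
n=32: →27(L), so W
From 32, the L positions reachable in one move are: 27, 25. Any move reaching one of these is winning.

Remove 5, leaving 27.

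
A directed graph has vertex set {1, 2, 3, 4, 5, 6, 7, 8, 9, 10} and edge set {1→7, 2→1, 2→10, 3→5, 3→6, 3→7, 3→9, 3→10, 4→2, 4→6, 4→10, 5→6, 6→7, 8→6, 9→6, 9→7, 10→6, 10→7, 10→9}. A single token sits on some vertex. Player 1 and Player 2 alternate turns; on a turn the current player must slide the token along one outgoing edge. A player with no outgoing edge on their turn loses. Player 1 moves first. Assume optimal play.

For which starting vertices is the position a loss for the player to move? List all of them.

Work bottom-up. With no move the player to move loses. Otherwise the position is W if at least one move leads to an L position for the opponent, and L if every move leads to a W.
Every edge goes from a vertex to one that appears earlier in the order 7, 6, 9, 1, 8, 10, 5, 2, 3, 4, so processing vertices in that order labels each vertex after all of its successors.
7: no outgoing edge → L
6: can move to 7, which is L ⇒ W
9: can move to 7, which is L ⇒ W
1: can move to 7, which is L ⇒ W
8: the only move is to 6(W), a W ⇒ L
10: can move to 7, which is L ⇒ W
5: the only move is to 6(W), a W ⇒ L
2: moves to 10(W), 1(W); every one is W ⇒ L
3: can move to 5, which is L ⇒ W
4: can move to 2, which is L ⇒ W
The losing starting vertices are exactly the entries labelled L in this table (4 of them).

2, 5, 7, 8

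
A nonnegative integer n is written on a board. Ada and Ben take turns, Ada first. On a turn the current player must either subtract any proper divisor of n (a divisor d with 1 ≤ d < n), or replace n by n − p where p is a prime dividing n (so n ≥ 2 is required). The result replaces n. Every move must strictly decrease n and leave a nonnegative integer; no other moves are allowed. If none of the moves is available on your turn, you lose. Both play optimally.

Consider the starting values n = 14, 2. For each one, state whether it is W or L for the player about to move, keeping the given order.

14: L, 2: W

Build the W/L table. Terminal = L. A non-terminal position is W if it has a move to some L; otherwise it is L.
n=0: no move → L
n=1: no move → L
n=2: reaches L-position 0 → W
n=3: reaches L-position 0 → W
n=4: only reaches 2(W), 3(W), all W → L
n=5: reaches L-position 0 → W
n=6: reaches L-position 4 → W
n=7: reaches L-position 0 → W
n=8: reaches L-position 4 → W
n=9: only reaches 6(W), 8(W), all W → L
n=10: reaches L-position 9 → W
n=11: reaches L-position 0 → W
n=12: reaches L-position 9 → W
n=13: reaches L-position 0 → W
n=14: only reaches 7(W), 12(W), 13(W), all W → L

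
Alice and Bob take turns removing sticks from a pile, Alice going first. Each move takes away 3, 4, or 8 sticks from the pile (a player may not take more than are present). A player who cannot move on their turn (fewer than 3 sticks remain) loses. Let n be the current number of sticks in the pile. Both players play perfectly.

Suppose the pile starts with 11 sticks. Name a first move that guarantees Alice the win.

Remove 4, leaving 7.

Compute win/loss labels from the base case upward. A position with no move is L. Any other position is W if it can reach an L in one move, else L.
n=0: no move → L
n=1: no move → L
n=2: no move → L
n=3: reaches L-position 0 → W
n=4: reaches L-position 1 → W
n=5: reaches L-position 2 → W
n=6: reaches L-position 2 → W
n=7: only reaches 4(W), 3(W), all W → L
n=8: reaches L-position 0 → W
n=9: reaches L-position 1 → W
n=10: reaches L-position 7 → W
n=11: reaches L-position 7 → W
From 11, the L positions reachable in one move are: 7.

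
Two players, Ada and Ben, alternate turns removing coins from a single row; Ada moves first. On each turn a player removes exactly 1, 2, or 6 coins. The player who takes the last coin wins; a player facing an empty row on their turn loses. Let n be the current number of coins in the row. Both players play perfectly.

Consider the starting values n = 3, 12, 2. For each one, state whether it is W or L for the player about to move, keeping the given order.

3: L, 12: W, 2: W

Positions with no move are L. A position that does have a move is losing for the player to move precisely when every available move leads to a winning position for the opponent. Fill in the labels:
n=0: no move → L
n=1: →0(L), so W
n=2: →0(L), so W
n=3: →2(W), 1(W) — all W, so L
n=4: →3(L), so W
n=5: →3(L), so W
n=6: →0(L), so W
n=7: →6(W), 5(W), 1(W) — all W, so L
n=8: →7(L), so W
n=9: →7(L), so W
n=10: →9(W), 8(W), 4(W) — all W, so L
n=11: →10(L), so W
n=12: →10(L), so W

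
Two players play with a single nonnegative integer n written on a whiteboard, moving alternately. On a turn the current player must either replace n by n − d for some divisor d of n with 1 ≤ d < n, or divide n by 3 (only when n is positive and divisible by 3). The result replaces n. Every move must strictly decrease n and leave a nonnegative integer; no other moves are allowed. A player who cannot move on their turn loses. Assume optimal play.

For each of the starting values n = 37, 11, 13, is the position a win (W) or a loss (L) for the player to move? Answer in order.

Build the W/L table. Terminal = L. A non-terminal position is W if it has a move to some L; otherwise it is L.
n=0: no move → L
n=1: no move → L
n=2: →1(L), so W
n=3: →1(L), so W
n=4: →2(W), 3(W) — all W, so L
n=5: →4(L), so W
n=6: →4(L), so W
n=7: →6(W) only, which is W, so L
n=8: →4(L), so W
n=9: →3(W), 6(W), 8(W) — all W, so L
n=10: →9(L), so W
n=11: →10(W) only, which is W, so L
n=12: →4(L), so W
n=13: →12(W) only, which is W, so L
n=14: →7(L), so W
n=15: →5(W), 10(W), 12(W), 14(W) — all W, so L
n=16: →15(L), so W
n=17: →16(W) only, which is W, so L
n=18: →9(L), so W
n=19: →18(W) only, which is W, so L
n=20: →15(L), so W
n=21: →7(L), so W
n=22: →11(L), so W
n=23: →22(W) only, which is W, so L
n=24: →23(L), so W
n=25: →20(W), 24(W) — all W, so L
n=26: →13(L), so W
n=27: →9(L), so W
n=28: →14(W), 21(W), 24(W), 26(W), 27(W) — all W, so L
n=29: →28(L), so W
n=30: →15(L), so W
n=31: →30(W) only, which is W, so L
n=32: →28(L), so W
n=33: →11(L), so W
n=34: →17(L), so W
n=35: →28(L), so W
n=36: →12(W), 18(W), 24(W), 27(W), 30(W), 32(W), 33(W), 34(W), 35(W) — all W, so L
n=37: →36(L), so W

37: W, 11: L, 13: L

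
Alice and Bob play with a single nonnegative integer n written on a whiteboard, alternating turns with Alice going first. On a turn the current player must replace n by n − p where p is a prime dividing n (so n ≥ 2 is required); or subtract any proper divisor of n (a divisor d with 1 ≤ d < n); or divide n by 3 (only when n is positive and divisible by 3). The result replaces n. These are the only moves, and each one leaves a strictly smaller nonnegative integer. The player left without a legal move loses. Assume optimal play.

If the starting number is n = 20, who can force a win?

Bob wins.

Compute win/loss labels from the base case upward. A position with no move is L. Any other position is W if it can reach an L in one move, else L.
n=0: no move → L
n=1: no move → L
n=2: reaches L-position 0 → W
n=3: reaches L-position 0 → W
n=4: only reaches 2(W), 3(W), all W → L
n=5: reaches L-position 0 → W
n=6: reaches L-position 4 → W
n=7: reaches L-position 0 → W
n=8: reaches L-position 4 → W
n=9: only reaches 3(W), 6(W), 8(W), all W → L
n=10: reaches L-position 9 → W
n=11: reaches L-position 0 → W
n=12: reaches L-position 4 → W
n=13: reaches L-position 0 → W
n=14: only reaches 7(W), 12(W), 13(W), all W → L
n=15: reaches L-position 14 → W
n=16: reaches L-position 14 → W
n=17: reaches L-position 0 → W
n=18: reaches L-position 9 → W
n=19: reaches L-position 0 → W
n=20: only reaches 10(W), 15(W), 16(W), 18(W), 19(W), all W → L
The starting position 20 is L: whatever Alice does, the opponent receives a W position.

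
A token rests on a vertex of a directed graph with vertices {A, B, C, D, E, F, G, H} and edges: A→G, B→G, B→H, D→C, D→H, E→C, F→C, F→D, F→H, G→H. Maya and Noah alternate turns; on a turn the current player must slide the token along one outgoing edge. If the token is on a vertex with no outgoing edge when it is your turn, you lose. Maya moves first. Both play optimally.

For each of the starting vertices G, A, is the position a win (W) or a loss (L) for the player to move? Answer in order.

G: W, A: L

Classify positions by backward induction: terminal positions (no move available) are L. From any other position, the mover wins iff some move reaches an L.
Every edge goes from a vertex to one that appears earlier in the order H, C, D, F, G, B, E, A, so processing vertices in that order labels each vertex after all of its successors.
H: no outgoing edge → L
C: no outgoing edge → L
D: →C(L), so W
F: →C(L), so W
G: →H(L), so W
B: →H(L), so W
E: →C(L), so W
A: →G(W) only, which is W, so L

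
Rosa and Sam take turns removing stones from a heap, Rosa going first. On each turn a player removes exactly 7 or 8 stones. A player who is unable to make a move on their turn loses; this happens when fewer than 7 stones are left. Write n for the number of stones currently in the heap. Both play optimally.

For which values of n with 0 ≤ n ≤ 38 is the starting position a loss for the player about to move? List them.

0, 1, 2, 3, 4, 5, 6, 15, 16, 17, 18, 19, 20, 21, 30, 31, 32, 33, 34, 35, 36

Classify positions by backward induction: terminal positions (no move available) are L. From any other position, the mover wins iff some move reaches an L.
n=0: no move → L
n=1: no move → L
n=2: no move → L
n=3: no move → L
n=4: no move → L
n=5: no move → L
n=6: no move → L
n=7: W (go to 0, an L position)
n=8: W (go to 1, an L position)
n=9: W (go to 2, an L position)
n=10: W (go to 3, an L position)
n=11: W (go to 4, an L position)
n=12: W (go to 5, an L position)
n=13: W (go to 6, an L position)
n=14: W (go to 6, an L position)
n=15: L (options 8(W), 7(W) are all W)
n=16: L (options 9(W), 8(W) are all W)
n=17: L (options 10(W), 9(W) are all W)
n=18: L (options 11(W), 10(W) are all W)
n=19: L (options 12(W), 11(W) are all W)
n=20: L (options 13(W), 12(W) are all W)
n=21: L (options 14(W), 13(W) are all W)
n=22: W (go to 15, an L position)
n=23: W (go to 16, an L position)
n=24: W (go to 17, an L position)
n=25: W (go to 18, an L position)
n=26: W (go to 19, an L position)
n=27: W (go to 20, an L position)
n=28: W (go to 21, an L position)
n=29: W (go to 21, an L position)
n=30: L (options 23(W), 22(W) are all W)
n=31: L (options 24(W), 23(W) are all W)
n=32: L (options 25(W), 24(W) are all W)
n=33: L (options 26(W), 25(W) are all W)
n=34: L (options 27(W), 26(W) are all W)
n=35: L (options 28(W), 27(W) are all W)
n=36: L (options 29(W), 28(W) are all W)
n=37: W (go to 30, an L position)
n=38: W (go to 31, an L position)
Reading off the rows marked L gives the requested list; there are 21 such values of n.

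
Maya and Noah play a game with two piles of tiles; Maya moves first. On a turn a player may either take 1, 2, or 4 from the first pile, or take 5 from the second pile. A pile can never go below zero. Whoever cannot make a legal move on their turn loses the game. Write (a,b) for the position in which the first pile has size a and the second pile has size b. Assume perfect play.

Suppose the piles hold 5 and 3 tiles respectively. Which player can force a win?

Maya wins.

Work bottom-up. With no move the player to move loses. Otherwise the position is W if at least one move leads to an L position for the opponent, and L if every move leads to a W.
No move ever increases a pile, so every position that can arise here has a ≤ 5 and b ≤ 3; it is enough to label the cells with 0 ≤ a ≤ 5 and 0 ≤ b ≤ 3.
Every move lowers a or b (never raises either), so fill the grid row by row in increasing a, and left to right within a row: each cell's successors are then already labelled.
      b=0  b=1  b=2  b=3
a=0:    L    L    L    L
a=1:    W    W    W    W
a=2:    W    W    W    W
a=3:    L    L    L    L
a=4:    W    W    W    W
a=5:    W    W    W    W
Cells with no legal move (terminal, hence L): (0,0), (0,1), (0,2), (0,3).
The remaining L cells, each justified by listing all of its moves:
(3,0): →(2,0)(W), (1,0)(W) — all W, so L
(3,1): →(2,1)(W), (1,1)(W) — all W, so L
(3,2): →(2,2)(W), (1,2)(W) — all W, so L
(3,3): →(2,3)(W), (1,3)(W) — all W, so L
Every other cell has at least one move into one of the L cells above, so it is W.
From (5,3) Maya can move to (3,3), reaching an L position.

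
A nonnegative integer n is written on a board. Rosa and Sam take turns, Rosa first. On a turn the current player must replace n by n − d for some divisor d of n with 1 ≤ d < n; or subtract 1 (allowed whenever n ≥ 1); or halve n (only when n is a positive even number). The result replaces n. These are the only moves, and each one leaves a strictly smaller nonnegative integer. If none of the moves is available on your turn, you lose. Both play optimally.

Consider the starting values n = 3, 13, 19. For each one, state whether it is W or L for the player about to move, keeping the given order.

3: W, 13: L, 19: L

Classify positions by backward induction: terminal positions (no move available) are L. From any other position, the mover wins iff some move reaches an L.
n=0: no move → L
n=1: →0(L), so W
n=2: →1(W) only, which is W, so L
n=3: →2(L), so W
n=4: →2(L), so W
n=5: →4(W) only, which is W, so L
n=6: →5(L), so W
n=7: →6(W) only, which is W, so L
n=8: →7(L), so W
n=9: →6(W), 8(W) — all W, so L
n=10: →5(L), so W
n=11: →10(W) only, which is W, so L
n=12: →9(L), so W
n=13: →12(W) only, which is W, so L
n=14: →7(L), so W
n=15: →10(W), 12(W), 14(W) — all W, so L
n=16: →15(L), so W
n=17: →16(W) only, which is W, so L
n=18: →9(L), so W
n=19: →18(W) only, which is W, so L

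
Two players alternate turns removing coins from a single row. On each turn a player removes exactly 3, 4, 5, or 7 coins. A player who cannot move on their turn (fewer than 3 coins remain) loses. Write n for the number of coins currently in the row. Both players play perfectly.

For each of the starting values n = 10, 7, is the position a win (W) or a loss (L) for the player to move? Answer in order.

10: L, 7: W

Classify positions by backward induction: terminal positions (no move available) are L. From any other position, the mover wins iff some move reaches an L.
n=0: no move → L
n=1: no move → L
n=2: no move → L
n=3: →0(L), so W
n=4: →1(L), so W
n=5: →2(L), so W
n=6: →2(L), so W
n=7: →2(L), so W
n=8: →1(L), so W
n=9: →2(L), so W
n=10: →7(W), 6(W), 5(W), 3(W) — all W, so L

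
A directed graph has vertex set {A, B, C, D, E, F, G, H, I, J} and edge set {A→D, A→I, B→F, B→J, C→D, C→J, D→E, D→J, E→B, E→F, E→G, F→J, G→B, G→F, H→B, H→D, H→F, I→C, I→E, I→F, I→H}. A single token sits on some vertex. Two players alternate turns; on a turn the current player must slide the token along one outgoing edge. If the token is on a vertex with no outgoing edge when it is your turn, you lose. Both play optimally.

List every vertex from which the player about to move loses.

Positions with no move are L. A position that does have a move is losing for the player to move precisely when every available move leads to a winning position for the opponent. Fill in the labels:
Every edge goes from a vertex to one that appears earlier in the order J, F, B, G, E, D, C, H, I, A, so processing vertices in that order labels each vertex after all of its successors.
J: no outgoing edge → L
F: →J(L), so W
B: →J(L), so W
G: →B(W), F(W) — all W, so L
E: →G(L), so W
D: →J(L), so W
C: →J(L), so W
H: →D(W), B(W), F(W) — all W, so L
I: →H(L), so W
A: →I(W), D(W) — all W, so L
The losing starting vertices are exactly the entries labelled L in this table (4 of them).

A, G, H, J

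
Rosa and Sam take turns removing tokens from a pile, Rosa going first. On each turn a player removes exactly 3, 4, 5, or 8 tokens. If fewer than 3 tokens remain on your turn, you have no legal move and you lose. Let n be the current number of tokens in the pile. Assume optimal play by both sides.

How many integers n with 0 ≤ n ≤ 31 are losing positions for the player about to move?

Work bottom-up. With no move the player to move loses. Otherwise the position is W if at least one move leads to an L position for the opponent, and L if every move leads to a W.
n=0: no move → L
n=1: no move → L
n=2: no move → L
n=3: can move to 0, which is L ⇒ W
n=4: can move to 1, which is L ⇒ W
n=5: can move to 2, which is L ⇒ W
n=6: can move to 2, which is L ⇒ W
n=7: can move to 2, which is L ⇒ W
n=8: can move to 0, which is L ⇒ W
n=9: can move to 1, which is L ⇒ W
n=10: can move to 2, which is L ⇒ W
n=11: moves to 8(W), 7(W), 6(W), 3(W); every one is W ⇒ L
n=12: moves to 9(W), 8(W), 7(W), 4(W); every one is W ⇒ L
n=13: moves to 10(W), 9(W), 8(W), 5(W); every one is W ⇒ L
n=14: can move to 11, which is L ⇒ W
n=15: can move to 12, which is L ⇒ W
n=16: can move to 13, which is L ⇒ W
n=17: can move to 13, which is L ⇒ W
n=18: can move to 13, which is L ⇒ W
n=19: can move to 11, which is L ⇒ W
n=20: can move to 12, which is L ⇒ W
n=21: can move to 13, which is L ⇒ W
n=22: moves to 19(W), 18(W), 17(W), 14(W); every one is W ⇒ L
n=23: moves to 20(W), 19(W), 18(W), 15(W); every one is W ⇒ L
n=24: moves to 21(W), 20(W), 19(W), 16(W); every one is W ⇒ L
n=25: can move to 22, which is L ⇒ W
n=26: can move to 23, which is L ⇒ W
n=27: can move to 24, which is L ⇒ W
n=28: can move to 24, which is L ⇒ W
n=29: can move to 24, which is L ⇒ W
n=30: can move to 22, which is L ⇒ W
n=31: can move to 23, which is L ⇒ W
L entries with 0 ≤ n ≤ 31: n = 0, 1, 2, 11, 12, 13, 22, 23, 24; that makes 9.

9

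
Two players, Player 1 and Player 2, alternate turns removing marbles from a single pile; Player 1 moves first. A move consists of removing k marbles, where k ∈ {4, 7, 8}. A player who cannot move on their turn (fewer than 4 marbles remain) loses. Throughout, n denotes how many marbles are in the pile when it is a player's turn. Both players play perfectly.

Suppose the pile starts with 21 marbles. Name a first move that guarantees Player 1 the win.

Remove 7, leaving 14.

Positions with no move are L. A position that does have a move is losing for the player to move precisely when every available move leads to a winning position for the opponent. Fill in the labels:
n=0: no move → L
n=1: no move → L
n=2: no move → L
n=3: no move → L
n=4: reaches L-position 0 → W
n=5: reaches L-position 1 → W
n=6: reaches L-position 2 → W
n=7: reaches L-position 3 → W
n=8: reaches L-position 1 → W
n=9: reaches L-position 2 → W
n=10: reaches L-position 3 → W
n=11: reaches L-position 3 → W
n=12: only reaches 8(W), 5(W), 4(W), all W → L
n=13: only reaches 9(W), 6(W), 5(W), all W → L
n=14: only reaches 10(W), 7(W), 6(W), all W → L
n=15: only reaches 11(W), 8(W), 7(W), all W → L
n=16: reaches L-position 12 → W
n=17: reaches L-position 13 → W
n=18: reaches L-position 14 → W
n=19: reaches L-position 15 → W
n=20: reaches L-position 13 → W
n=21: reaches L-position 14 → W
From 21, the L positions reachable in one move are: 14, 13. Any move reaching one of these is winning.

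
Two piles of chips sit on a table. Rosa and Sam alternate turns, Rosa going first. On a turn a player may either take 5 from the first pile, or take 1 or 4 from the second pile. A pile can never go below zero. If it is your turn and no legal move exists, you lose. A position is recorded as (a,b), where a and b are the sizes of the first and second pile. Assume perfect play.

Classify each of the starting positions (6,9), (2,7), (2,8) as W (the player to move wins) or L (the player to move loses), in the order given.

Compute win/loss labels from the base case upward. A position with no move is L. Any other position is W if it can reach an L in one move, else L.
No move ever increases a pile, so every position that can arise here has a ≤ 6 and b ≤ 9; it is enough to label the cells with 0 ≤ a ≤ 6 and 0 ≤ b ≤ 9.
Every move lowers a or b (never raises either), so fill the grid row by row in increasing a, and left to right within a row: each cell's successors are then already labelled.
      b=0  b=1  b=2  b=3  b=4  b=5  b=6  b=7  b=8  b=9
a=0:    L    W    L    W    W    L    W    L    W    W
a=1:    L    W    L    W    W    L    W    L    W    W
a=2:    L    W    L    W    W    L    W    L    W    W
a=3:    L    W    L    W    W    L    W    L    W    W
a=4:    L    W    L    W    W    L    W    L    W    W
a=5:    W    L    W    L    W    W    L    W    L    W
a=6:    W    L    W    L    W    W    L    W    L    W
Cells with no legal move (terminal, hence L): (0,0), (1,0), (2,0), (3,0), (4,0).
The remaining L cells, each justified by listing all of its moves:
(0,2): →(0,1)(W) only, which is W, so L
(0,5): →(0,4)(W), (0,1)(W) — all W, so L
(0,7): →(0,6)(W), (0,3)(W) — all W, so L
(1,2): →(1,1)(W) only, which is W, so L
(1,5): →(1,4)(W), (1,1)(W) — all W, so L
(1,7): →(1,6)(W), (1,3)(W) — all W, so L
(2,2): →(2,1)(W) only, which is W, so L
(2,5): →(2,4)(W), (2,1)(W) — all W, so L
(2,7): →(2,6)(W), (2,3)(W) — all W, so L
(3,2): →(3,1)(W) only, which is W, so L
(3,5): →(3,4)(W), (3,1)(W) — all W, so L
(3,7): →(3,6)(W), (3,3)(W) — all W, so L
(4,2): →(4,1)(W) only, which is W, so L
(4,5): →(4,4)(W), (4,1)(W) — all W, so L
(4,7): →(4,6)(W), (4,3)(W) — all W, so L
(5,1): →(0,1)(W), (5,0)(W) — all W, so L
(5,3): →(0,3)(W), (5,2)(W) — all W, so L
(5,6): →(0,6)(W), (5,5)(W), (5,2)(W) — all W, so L
(5,8): →(0,8)(W), (5,7)(W), (5,4)(W) — all W, so L
(6,1): →(1,1)(W), (6,0)(W) — all W, so L
(6,3): →(1,3)(W), (6,2)(W) — all W, so L
(6,6): →(1,6)(W), (6,5)(W), (6,2)(W) — all W, so L
(6,8): →(1,8)(W), (6,7)(W), (6,4)(W) — all W, so L
Every other cell has at least one move into one of the L cells above, so it is W.
(6,9): the move to (6,8) reaches an L cell, so W
(2,7): one of the L cells justified above, so L
(2,8): the move to (2,7) reaches an L cell, so W

(6,9): W, (2,7): L, (2,8): W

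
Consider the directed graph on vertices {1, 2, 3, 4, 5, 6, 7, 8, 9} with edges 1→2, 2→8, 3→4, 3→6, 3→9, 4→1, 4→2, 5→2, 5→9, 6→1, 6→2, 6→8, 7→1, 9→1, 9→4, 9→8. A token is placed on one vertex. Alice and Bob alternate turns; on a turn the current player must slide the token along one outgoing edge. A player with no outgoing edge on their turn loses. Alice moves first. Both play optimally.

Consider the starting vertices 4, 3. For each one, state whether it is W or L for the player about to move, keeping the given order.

4: W, 3: L

Compute win/loss labels from the base case upward. A position with no move is L. Any other position is W if it can reach an L in one move, else L.
Every edge goes from a vertex to one that appears earlier in the order 8, 2, 1, 6, 4, 9, 5, 7, 3, so processing vertices in that order labels each vertex after all of its successors.
8: no outgoing edge → L
2: →8(L), so W
1: →2(W) only, which is W, so L
6: →1(L), so W
4: →1(L), so W
9: →1(L), so W
5: →9(W), 2(W) — all W, so L
7: →1(L), so W
3: →9(W), 4(W), 6(W) — all W, so L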